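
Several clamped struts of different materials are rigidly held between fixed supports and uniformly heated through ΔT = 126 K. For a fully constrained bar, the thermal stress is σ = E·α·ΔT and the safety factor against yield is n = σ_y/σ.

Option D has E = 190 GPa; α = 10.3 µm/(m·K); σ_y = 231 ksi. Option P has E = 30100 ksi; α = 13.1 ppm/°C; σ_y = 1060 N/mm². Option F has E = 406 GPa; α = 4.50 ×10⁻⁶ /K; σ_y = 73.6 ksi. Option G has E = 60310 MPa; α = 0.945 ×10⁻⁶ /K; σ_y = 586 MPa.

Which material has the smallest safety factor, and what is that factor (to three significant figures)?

option F, n = 2.20

With everything in SI (GPa, ×10⁻⁶/K, MPa):
  option D: E = 190.0, α = 10.3, σ_y = 1593 → σ = 247 MPa, n = 6.46
  option P: E = 207.5, α = 13.1, σ_y = 1060 → σ = 343 MPa, n = 3.09
  option F: E = 406.0, α = 4.50, σ_y = 507.5 → σ = 230 MPa, n = 2.20
  option G: E = 60.31, α = 0.945, σ_y = 586.0 → σ = 7.18 MPa, n = 81.6
Option F has the lowest safety factor, n = 2.20.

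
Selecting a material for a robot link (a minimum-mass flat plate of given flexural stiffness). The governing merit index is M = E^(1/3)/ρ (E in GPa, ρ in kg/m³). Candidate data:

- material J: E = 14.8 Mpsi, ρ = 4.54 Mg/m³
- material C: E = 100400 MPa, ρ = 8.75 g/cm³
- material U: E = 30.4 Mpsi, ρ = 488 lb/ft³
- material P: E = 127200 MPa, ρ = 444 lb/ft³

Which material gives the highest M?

material J

Putting every candidate on a common basis:
  material J: E = 102.0 GPa, ρ = 4540 kg/m³
  material C: E = 100.4 GPa, ρ = 8750 kg/m³
  material U: E = 209.6 GPa, ρ = 7817 kg/m³
  material P: E = 127.2 GPa, ρ = 7112 kg/m³
  material J: M = 1.03×10⁻³
  material U: M = 0.760×10⁻³
  material P: M = 0.707×10⁻³
  material C: M = 0.531×10⁻³
Highest index: material J.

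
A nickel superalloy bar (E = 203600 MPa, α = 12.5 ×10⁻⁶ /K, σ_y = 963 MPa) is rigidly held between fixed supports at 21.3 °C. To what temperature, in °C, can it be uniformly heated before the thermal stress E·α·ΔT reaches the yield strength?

E = 203600 MPa = 203.6 GPa.
E·α·ΔT = 963.0 MPa ⇒ ΔT = 963.0 / (203.6×10³ × 12.5×10⁻⁶) = 378.4 K.
T = 21.3 + 378.4 = 399.7 °C.

400 °C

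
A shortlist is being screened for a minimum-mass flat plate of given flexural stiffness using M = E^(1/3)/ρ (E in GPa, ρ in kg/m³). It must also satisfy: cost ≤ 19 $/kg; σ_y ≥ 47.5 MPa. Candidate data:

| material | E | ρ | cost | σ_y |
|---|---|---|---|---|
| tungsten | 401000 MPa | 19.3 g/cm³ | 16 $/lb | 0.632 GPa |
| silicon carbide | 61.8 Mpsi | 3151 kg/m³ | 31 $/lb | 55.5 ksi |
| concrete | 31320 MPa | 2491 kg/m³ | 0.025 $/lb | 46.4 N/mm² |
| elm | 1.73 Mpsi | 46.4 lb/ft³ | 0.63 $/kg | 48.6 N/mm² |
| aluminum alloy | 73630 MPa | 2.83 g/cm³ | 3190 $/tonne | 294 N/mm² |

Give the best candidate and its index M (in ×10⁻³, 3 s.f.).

elm, M = 3.07×10⁻³

Screen on constraints: cost ≤ 19 $/kg; σ_y ≥ 47.5 MPa. Survivors: elm, aluminum alloy.
After converting to SI:
  elm: E = 11.93 GPa, ρ = 743.3 kg/m³
  aluminum alloy: E = 73.63 GPa, ρ = 2830 kg/m³
  elm: M = 3.07×10⁻³
  aluminum alloy: M = 1.48×10⁻³
Elm has the largest M.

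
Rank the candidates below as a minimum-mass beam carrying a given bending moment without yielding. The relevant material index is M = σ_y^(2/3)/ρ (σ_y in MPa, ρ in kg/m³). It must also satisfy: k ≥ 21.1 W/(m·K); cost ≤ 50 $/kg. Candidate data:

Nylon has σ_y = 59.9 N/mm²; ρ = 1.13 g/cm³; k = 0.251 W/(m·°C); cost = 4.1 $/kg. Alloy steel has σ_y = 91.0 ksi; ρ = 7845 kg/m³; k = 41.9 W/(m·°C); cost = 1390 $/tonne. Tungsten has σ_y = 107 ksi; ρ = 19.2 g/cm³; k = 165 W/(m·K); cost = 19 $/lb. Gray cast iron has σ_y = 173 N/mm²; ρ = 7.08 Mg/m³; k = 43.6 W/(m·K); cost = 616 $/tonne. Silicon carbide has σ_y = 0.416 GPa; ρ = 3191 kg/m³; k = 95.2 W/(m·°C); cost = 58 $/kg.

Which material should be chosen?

Screen on constraints: k ≥ 21.1 W/(m·K); cost ≤ 50 $/kg. Survivors: alloy steel, tungsten, gray cast iron.
In SI units:
  alloy steel: σ_y = 627.4 MPa, ρ = 7845 kg/m³
  tungsten: σ_y = 737.7 MPa, ρ = 19200 kg/m³
  gray cast iron: σ_y = 173.0 MPa, ρ = 7080 kg/m³
  alloy steel: M = 9.34×10⁻³
  gray cast iron: M = 4.39×10⁻³
  tungsten: M = 4.25×10⁻³
Alloy steel has the largest M.

alloy steel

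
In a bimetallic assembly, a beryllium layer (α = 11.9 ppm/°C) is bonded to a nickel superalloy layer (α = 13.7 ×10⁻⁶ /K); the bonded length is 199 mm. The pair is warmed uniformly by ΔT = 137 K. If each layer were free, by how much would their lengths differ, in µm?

Δα = |11.9 − 13.7|×10⁻⁶/K = 1.80×10⁻⁶/K.
ΔL_mismatch = Δα·L·ΔT = 1.80×10⁻⁶ × 199.0 mm × 137.0 K = 49.1 µm.

49.1 µm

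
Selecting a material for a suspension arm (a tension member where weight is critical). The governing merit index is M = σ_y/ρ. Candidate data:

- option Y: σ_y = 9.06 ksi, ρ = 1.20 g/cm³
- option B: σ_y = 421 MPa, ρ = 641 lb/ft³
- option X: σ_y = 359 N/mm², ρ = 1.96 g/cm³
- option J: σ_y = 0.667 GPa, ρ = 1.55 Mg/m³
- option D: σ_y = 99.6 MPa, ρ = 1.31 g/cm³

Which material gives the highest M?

option J

In SI units:
  option Y: σ_y = 62.47 MPa, ρ = 1200 kg/m³
  option B: σ_y = 421.0 MPa, ρ = 10270 kg/m³
  option X: σ_y = 359.0 MPa, ρ = 1960 kg/m³
  option J: σ_y = 667.0 MPa, ρ = 1550 kg/m³
  option D: σ_y = 99.60 MPa, ρ = 1310 kg/m³
  option J: M = 430 kN·m/kg
  option X: M = 183 kN·m/kg
  option D: M = 76.0 kN·m/kg
  option Y: M = 52.1 kN·m/kg
  option B: M = 41.0 kN·m/kg
Option J ranks first.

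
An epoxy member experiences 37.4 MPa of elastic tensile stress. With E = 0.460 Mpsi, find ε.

0.0118

E = 0.460 Mpsi = 3.172 GPa = 3172 MPa.
ε = σ/E = 37.4 / 3172 = 0.0118.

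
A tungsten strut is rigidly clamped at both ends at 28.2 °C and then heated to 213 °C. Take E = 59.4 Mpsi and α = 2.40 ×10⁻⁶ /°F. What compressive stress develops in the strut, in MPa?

E = 59.4 Mpsi = 409.5 GPa.
α = 2.40×10⁻⁶/°F × 9/5 = 4.32×10⁻⁶/K.
ΔT = 184.8 K. Constrained thermal stress σ = E·α·ΔT = 409.5×10³ MPa × 4.32×10⁻⁶ × 184.8 = 327 MPa (compressive).

327 MPa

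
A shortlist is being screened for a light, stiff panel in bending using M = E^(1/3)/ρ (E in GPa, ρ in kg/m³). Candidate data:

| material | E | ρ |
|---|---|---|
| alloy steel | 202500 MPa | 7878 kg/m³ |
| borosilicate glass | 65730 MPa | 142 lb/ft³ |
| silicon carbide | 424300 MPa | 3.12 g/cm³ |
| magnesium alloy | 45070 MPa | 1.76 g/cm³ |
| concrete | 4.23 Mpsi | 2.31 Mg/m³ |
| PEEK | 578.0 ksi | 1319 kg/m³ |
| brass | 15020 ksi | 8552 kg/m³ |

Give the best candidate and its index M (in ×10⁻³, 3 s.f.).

silicon carbide, M = 2.41×10⁻³

Putting every candidate on a common basis:
  alloy steel: E = 202.5 GPa, ρ = 7878 kg/m³
  borosilicate glass: E = 65.73 GPa, ρ = 2275 kg/m³
  silicon carbide: E = 424.3 GPa, ρ = 3120 kg/m³
  magnesium alloy: E = 45.07 GPa, ρ = 1760 kg/m³
  concrete: E = 29.16 GPa, ρ = 2310 kg/m³
  PEEK: E = 3.985 GPa, ρ = 1319 kg/m³
  brass: E = 103.6 GPa, ρ = 8552 kg/m³
  silicon carbide: M = 2.41×10⁻³
  magnesium alloy: M = 2.02×10⁻³
  borosilicate glass: M = 1.77×10⁻³
  concrete: M = 1.33×10⁻³
  PEEK: M = 1.20×10⁻³
  alloy steel: M = 0.745×10⁻³
  brass: M = 0.549×10⁻³
The maximum is for silicon carbide.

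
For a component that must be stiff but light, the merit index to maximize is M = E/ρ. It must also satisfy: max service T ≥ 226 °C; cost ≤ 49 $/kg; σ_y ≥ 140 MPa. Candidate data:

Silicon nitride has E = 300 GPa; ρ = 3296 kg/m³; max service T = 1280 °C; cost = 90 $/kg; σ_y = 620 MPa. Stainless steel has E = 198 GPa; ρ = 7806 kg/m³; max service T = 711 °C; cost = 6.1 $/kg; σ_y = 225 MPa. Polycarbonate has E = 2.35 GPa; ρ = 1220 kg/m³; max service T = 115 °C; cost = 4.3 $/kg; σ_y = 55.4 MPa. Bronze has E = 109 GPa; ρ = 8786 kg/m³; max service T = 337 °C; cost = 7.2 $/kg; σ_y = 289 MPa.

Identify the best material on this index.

Screen on constraints: max service T ≥ 226 °C; cost ≤ 49 $/kg; σ_y ≥ 140 MPa. Survivors: stainless steel, bronze.
Per-candidate index values:
  stainless steel: M = 25.4 MN·m/kg
  bronze: M = 12.4 MN·m/kg
Highest index: stainless steel.

stainless steel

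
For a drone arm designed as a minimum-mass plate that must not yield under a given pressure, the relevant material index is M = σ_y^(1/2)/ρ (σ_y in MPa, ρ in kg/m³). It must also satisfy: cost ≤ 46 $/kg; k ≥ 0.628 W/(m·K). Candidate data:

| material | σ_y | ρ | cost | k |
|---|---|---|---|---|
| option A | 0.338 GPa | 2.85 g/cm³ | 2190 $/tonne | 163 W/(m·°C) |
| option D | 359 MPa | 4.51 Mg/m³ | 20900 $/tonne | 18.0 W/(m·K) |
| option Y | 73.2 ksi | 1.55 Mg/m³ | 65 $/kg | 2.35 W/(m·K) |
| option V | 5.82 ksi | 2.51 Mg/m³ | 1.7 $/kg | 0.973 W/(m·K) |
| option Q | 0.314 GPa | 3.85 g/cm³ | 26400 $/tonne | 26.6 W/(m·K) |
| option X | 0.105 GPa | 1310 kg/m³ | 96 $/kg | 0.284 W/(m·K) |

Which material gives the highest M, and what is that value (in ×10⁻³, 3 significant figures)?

option A, M = 6.45×10⁻³

Screen on constraints: cost ≤ 46 $/kg; k ≥ 0.628 W/(m·K). Survivors: option A, option D, option V, option Q.
After converting to SI:
  option A: σ_y = 338.0 MPa, ρ = 2850 kg/m³
  option D: σ_y = 359.0 MPa, ρ = 4510 kg/m³
  option V: σ_y = 40.13 MPa, ρ = 2510 kg/m³
  option Q: σ_y = 314.0 MPa, ρ = 3850 kg/m³
  option A: M = 6.45×10⁻³
  option Q: M = 4.60×10⁻³
  option D: M = 4.20×10⁻³
  option V: M = 2.52×10⁻³
The maximum is for option A.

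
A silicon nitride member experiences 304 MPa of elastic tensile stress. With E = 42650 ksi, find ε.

E = 42650 ksi = 294.1 GPa = 294100 MPa.
ε = σ/E = 304 / 294100 = 1.03×10⁻³.

1.03×10⁻³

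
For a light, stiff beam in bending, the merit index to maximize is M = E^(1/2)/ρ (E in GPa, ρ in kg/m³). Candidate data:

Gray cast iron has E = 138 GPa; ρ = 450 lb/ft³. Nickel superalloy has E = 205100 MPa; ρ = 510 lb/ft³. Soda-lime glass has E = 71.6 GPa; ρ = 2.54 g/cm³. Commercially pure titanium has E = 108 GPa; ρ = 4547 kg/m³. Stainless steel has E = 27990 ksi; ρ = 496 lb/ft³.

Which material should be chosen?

In SI units:
  gray cast iron: E = 138.0 GPa, ρ = 7208 kg/m³
  nickel superalloy: E = 205.1 GPa, ρ = 8169 kg/m³
  soda-lime glass: E = 71.60 GPa, ρ = 2540 kg/m³
  commercially pure titanium: E = 108.0 GPa, ρ = 4547 kg/m³
  stainless steel: E = 193.0 GPa, ρ = 7945 kg/m³
  soda-lime glass: M = 3.33×10⁻³
  commercially pure titanium: M = 2.29×10⁻³
  nickel superalloy: M = 1.75×10⁻³
  stainless steel: M = 1.75×10⁻³
  gray cast iron: M = 1.63×10⁻³
Soda-lime glass has the largest M.

soda-lime glass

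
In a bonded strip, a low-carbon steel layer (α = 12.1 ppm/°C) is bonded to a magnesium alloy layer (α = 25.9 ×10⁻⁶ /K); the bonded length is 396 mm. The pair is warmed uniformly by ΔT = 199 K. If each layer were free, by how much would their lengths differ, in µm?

1090 µm

Δα = |12.1 − 25.9|×10⁻⁶/K = 13.8×10⁻⁶/K.
ΔL_mismatch = Δα·L·ΔT = 13.8×10⁻⁶ × 396.0 mm × 199.0 K = 1090 µm.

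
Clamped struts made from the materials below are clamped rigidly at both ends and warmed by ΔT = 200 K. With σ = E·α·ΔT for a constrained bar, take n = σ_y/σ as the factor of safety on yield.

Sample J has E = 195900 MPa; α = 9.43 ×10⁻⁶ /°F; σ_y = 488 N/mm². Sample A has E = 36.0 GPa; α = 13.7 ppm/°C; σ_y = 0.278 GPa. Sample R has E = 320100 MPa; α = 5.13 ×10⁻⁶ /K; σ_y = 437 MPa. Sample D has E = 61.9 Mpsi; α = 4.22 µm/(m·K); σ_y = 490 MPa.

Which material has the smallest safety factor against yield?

sample J

In consistent units (E in GPa, α in ×10⁻⁶/K, σ_y in MPa):
  sample J: E = 195.9, α = 17.0, σ_y = 488.0 → σ = 665 MPa, n = 0.734
  sample A: E = 36.00, α = 13.7, σ_y = 278.0 → σ = 98.6 MPa, n = 2.82
  sample R: E = 320.1, α = 5.13, σ_y = 437.0 → σ = 328 MPa, n = 1.33
  sample D: E = 426.8, α = 4.22, σ_y = 490.0 → σ = 360 MPa, n = 1.36
Sample J has the lowest safety factor, n = 0.734.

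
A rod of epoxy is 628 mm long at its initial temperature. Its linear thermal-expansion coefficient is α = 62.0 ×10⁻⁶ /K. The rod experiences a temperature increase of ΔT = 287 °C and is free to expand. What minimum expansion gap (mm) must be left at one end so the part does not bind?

11.2 mm

ΔL = α·L₀·ΔT = 62.0×10⁻⁶ × 628 mm × 287.0 K = 11.2 mm.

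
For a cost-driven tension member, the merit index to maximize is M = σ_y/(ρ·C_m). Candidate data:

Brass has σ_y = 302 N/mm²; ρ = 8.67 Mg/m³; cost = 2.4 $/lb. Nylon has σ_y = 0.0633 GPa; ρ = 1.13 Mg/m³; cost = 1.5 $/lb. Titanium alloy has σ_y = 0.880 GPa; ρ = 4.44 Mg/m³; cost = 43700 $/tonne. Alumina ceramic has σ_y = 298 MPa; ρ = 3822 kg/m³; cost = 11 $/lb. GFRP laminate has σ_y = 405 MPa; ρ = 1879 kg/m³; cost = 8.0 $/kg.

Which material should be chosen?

After converting to SI:
  brass: σ_y = 302.0 MPa, ρ = 8670 kg/m³, cost = 5.291 $/kg
  nylon: σ_y = 63.30 MPa, ρ = 1130 kg/m³, cost = 3.307 $/kg
  titanium alloy: σ_y = 880.0 MPa, ρ = 4440 kg/m³, cost = 43.70 $/kg
  alumina ceramic: σ_y = 298.0 MPa, ρ = 3822 kg/m³, cost = 24.25 $/kg
  GFRP laminate: σ_y = 405.0 MPa, ρ = 1879 kg/m³, cost = 8.000 $/kg
  GFRP laminate: M = 26.9 kN·m per $
  nylon: M = 16.9 kN·m per $
  brass: M = 6.58 kN·m per $
  titanium alloy: M = 4.54 kN·m per $
  alumina ceramic: M = 3.22 kN·m per $
The maximum is for GFRP laminate.

GFRP laminate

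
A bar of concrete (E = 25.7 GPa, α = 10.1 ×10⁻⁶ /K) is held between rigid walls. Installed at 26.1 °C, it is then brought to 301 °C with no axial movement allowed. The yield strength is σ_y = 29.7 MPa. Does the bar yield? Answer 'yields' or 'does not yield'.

yields

ΔT = 274.9 K. Constrained thermal stress σ = E·α·ΔT = 25.70×10³ MPa × 10.1×10⁻⁶ × 274.9 = 71.4 MPa (compressive).
Compare to σ_y = 29.7 MPa: σ ≥ σ_y, so it yields.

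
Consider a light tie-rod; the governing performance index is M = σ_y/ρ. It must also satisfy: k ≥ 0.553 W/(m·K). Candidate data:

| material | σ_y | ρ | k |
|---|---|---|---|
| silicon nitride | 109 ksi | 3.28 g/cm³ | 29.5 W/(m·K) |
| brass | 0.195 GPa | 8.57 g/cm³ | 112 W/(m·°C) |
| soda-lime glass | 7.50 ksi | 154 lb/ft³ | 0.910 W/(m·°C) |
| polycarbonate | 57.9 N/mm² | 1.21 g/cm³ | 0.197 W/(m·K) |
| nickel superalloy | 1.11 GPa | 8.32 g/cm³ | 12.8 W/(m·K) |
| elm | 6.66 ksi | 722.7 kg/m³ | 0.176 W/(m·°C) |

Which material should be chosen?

silicon nitride

Screen on constraints: k ≥ 0.553 W/(m·K). Survivors: silicon nitride, brass, soda-lime glass, nickel superalloy.
After converting to SI:
  silicon nitride: σ_y = 751.5 MPa, ρ = 3280 kg/m³
  brass: σ_y = 195.0 MPa, ρ = 8570 kg/m³
  soda-lime glass: σ_y = 51.71 MPa, ρ = 2467 kg/m³
  nickel superalloy: σ_y = 1110 MPa, ρ = 8320 kg/m³
  silicon nitride: M = 229 kN·m/kg
  nickel superalloy: M = 133 kN·m/kg
  brass: M = 22.8 kN·m/kg
  soda-lime glass: M = 21.0 kN·m/kg
Silicon nitride ranks first.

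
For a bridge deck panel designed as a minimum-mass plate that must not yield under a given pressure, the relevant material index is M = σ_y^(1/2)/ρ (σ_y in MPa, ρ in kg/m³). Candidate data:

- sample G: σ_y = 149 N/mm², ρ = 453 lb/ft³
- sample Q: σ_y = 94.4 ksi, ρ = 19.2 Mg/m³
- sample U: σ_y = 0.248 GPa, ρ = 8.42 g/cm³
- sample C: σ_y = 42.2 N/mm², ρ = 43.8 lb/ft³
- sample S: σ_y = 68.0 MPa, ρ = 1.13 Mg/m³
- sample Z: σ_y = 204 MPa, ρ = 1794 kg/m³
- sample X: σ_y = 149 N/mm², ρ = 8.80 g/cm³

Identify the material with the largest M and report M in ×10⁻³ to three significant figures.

sample C, M = 9.26×10⁻³

After converting to SI:
  sample G: σ_y = 149.0 MPa, ρ = 7256 kg/m³
  sample Q: σ_y = 650.9 MPa, ρ = 19200 kg/m³
  sample U: σ_y = 248.0 MPa, ρ = 8420 kg/m³
  sample C: σ_y = 42.20 MPa, ρ = 701.6 kg/m³
  sample S: σ_y = 68.00 MPa, ρ = 1130 kg/m³
  sample Z: σ_y = 204.0 MPa, ρ = 1794 kg/m³
  sample X: σ_y = 149.0 MPa, ρ = 8800 kg/m³
  sample C: M = 9.26×10⁻³
  sample Z: M = 7.96×10⁻³
  sample S: M = 7.30×10⁻³
  sample U: M = 1.87×10⁻³
  sample G: M = 1.68×10⁻³
  sample X: M = 1.39×10⁻³
  sample Q: M = 1.33×10⁻³
Sample C ranks first.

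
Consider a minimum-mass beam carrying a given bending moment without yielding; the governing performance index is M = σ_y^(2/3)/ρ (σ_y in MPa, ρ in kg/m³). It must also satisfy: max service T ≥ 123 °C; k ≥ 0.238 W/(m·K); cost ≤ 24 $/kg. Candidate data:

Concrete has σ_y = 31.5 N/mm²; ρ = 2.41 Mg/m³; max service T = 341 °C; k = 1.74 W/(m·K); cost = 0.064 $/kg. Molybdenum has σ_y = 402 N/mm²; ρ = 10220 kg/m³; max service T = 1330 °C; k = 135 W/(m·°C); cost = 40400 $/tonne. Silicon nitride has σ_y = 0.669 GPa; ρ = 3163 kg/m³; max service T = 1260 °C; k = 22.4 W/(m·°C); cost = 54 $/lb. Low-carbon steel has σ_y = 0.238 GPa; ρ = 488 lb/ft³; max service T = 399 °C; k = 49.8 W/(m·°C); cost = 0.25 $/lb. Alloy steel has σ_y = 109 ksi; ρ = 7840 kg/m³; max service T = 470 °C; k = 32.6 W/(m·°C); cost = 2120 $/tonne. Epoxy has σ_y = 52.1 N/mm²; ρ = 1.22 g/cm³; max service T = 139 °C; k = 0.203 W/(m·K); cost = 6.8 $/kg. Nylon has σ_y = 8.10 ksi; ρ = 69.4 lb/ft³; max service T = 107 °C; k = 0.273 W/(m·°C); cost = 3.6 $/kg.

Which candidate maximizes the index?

Screen on constraints: max service T ≥ 123 °C; k ≥ 0.238 W/(m·K); cost ≤ 24 $/kg. Survivors: concrete, low-carbon steel, alloy steel.
After converting to SI:
  concrete: σ_y = 31.50 MPa, ρ = 2410 kg/m³
  low-carbon steel: σ_y = 238.0 MPa, ρ = 7817 kg/m³
  alloy steel: σ_y = 751.5 MPa, ρ = 7840 kg/m³
  alloy steel: M = 10.5×10⁻³
  low-carbon steel: M = 4.91×10⁻³
  concrete: M = 4.14×10⁻³
Highest index: alloy steel.

alloy steel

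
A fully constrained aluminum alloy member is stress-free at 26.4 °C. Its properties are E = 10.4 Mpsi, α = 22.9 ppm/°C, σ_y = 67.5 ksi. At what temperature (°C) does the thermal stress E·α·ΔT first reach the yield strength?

310 °C

E = 10.4 Mpsi = 71.71 GPa.
σ_y = 67.5 ksi = 465.4 MPa.
E·α·ΔT = 465.4 MPa ⇒ ΔT = 465.4 / (71.71×10³ × 22.9×10⁻⁶) = 283.4 K.
T = 26.4 + 283.4 = 309.8 °C.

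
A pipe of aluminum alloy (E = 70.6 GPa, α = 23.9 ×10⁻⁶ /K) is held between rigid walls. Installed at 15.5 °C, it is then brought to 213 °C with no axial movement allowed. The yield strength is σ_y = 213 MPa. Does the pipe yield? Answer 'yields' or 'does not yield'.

yields

ΔT = 197.5 K. Constrained thermal stress σ = E·α·ΔT = 70.60×10³ MPa × 23.9×10⁻⁶ × 197.5 = 333 MPa (compressive).
Compare to σ_y = 213 MPa: σ ≥ σ_y, so it yields.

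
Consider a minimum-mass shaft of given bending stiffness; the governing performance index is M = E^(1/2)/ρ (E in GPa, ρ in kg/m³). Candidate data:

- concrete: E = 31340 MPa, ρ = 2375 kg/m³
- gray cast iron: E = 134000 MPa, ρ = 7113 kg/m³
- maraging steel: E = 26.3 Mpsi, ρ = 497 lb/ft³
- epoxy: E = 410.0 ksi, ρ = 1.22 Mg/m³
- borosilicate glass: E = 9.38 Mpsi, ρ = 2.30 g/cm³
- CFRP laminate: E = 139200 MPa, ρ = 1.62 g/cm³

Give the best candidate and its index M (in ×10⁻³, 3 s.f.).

Convert each candidate to consistent units, then evaluate M:
  concrete: E = 31.34 GPa, ρ = 2375 kg/m³
  gray cast iron: E = 134.0 GPa, ρ = 7113 kg/m³
  maraging steel: E = 181.3 GPa, ρ = 7961 kg/m³
  epoxy: E = 2.827 GPa, ρ = 1220 kg/m³
  borosilicate glass: E = 64.67 GPa, ρ = 2300 kg/m³
  CFRP laminate: E = 139.2 GPa, ρ = 1620 kg/m³
  CFRP laminate: M = 7.28×10⁻³
  borosilicate glass: M = 3.50×10⁻³
  concrete: M = 2.36×10⁻³
  maraging steel: M = 1.69×10⁻³
  gray cast iron: M = 1.63×10⁻³
  epoxy: M = 1.38×10⁻³
Highest index: CFRP laminate.

CFRP laminate, M = 7.28×10⁻³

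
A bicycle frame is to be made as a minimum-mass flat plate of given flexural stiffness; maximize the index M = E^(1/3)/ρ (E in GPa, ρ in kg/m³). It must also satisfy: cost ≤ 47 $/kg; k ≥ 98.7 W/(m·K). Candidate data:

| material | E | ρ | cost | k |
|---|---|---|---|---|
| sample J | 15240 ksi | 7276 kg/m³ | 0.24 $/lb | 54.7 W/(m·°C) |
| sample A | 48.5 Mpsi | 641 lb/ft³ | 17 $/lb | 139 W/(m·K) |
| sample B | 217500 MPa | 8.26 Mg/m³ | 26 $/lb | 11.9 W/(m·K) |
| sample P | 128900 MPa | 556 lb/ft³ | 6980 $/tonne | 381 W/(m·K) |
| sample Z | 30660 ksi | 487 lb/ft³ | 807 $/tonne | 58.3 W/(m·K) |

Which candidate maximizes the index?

Screen on constraints: cost ≤ 47 $/kg; k ≥ 98.7 W/(m·K). Survivors: sample A, sample P.
Normalizing units and computing the index:
  sample A: E = 334.4 GPa, ρ = 10270 kg/m³
  sample P: E = 128.9 GPa, ρ = 8906 kg/m³
  sample A: M = 0.676×10⁻³
  sample P: M = 0.567×10⁻³
The maximum is for sample A.

sample A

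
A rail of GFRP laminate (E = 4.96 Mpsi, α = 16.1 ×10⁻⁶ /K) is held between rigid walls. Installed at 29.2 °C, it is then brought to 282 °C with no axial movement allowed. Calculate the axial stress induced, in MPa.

139 MPa

E = 4.96 Mpsi = 34.20 GPa.
ΔT = 252.8 K. Constrained thermal stress σ = E·α·ΔT = 34.20×10³ MPa × 16.1×10⁻⁶ × 252.8 = 139 MPa (compressive).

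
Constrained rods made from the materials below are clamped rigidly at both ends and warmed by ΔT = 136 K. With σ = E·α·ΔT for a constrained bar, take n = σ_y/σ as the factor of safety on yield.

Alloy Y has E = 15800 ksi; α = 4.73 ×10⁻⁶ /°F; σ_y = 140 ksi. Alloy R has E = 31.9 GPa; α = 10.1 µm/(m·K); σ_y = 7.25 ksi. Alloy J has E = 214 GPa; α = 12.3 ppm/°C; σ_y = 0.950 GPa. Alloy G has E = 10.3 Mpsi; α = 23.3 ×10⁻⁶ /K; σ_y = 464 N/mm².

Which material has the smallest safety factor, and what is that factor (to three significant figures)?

alloy R, n = 1.14

In consistent units (E in GPa, α in ×10⁻⁶/K, σ_y in MPa):
  alloy Y: E = 108.9, α = 8.51, σ_y = 965.3 → σ = 126 MPa, n = 7.65
  alloy R: E = 31.90, α = 10.1, σ_y = 49.99 → σ = 43.8 MPa, n = 1.14
  alloy J: E = 214.0, α = 12.3, σ_y = 950.0 → σ = 358 MPa, n = 2.65
  alloy G: E = 71.02, α = 23.3, σ_y = 464.0 → σ = 225 MPa, n = 2.06
Smallest n: alloy R with n = 1.14.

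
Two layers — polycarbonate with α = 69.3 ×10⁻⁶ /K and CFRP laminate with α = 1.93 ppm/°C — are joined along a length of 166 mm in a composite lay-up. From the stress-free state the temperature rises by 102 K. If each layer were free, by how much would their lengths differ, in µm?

Δα = |69.3 − 1.93|×10⁻⁶/K = 67.4×10⁻⁶/K.
ΔL_mismatch = Δα·L·ΔT = 67.4×10⁻⁶ × 166.0 mm × 102.0 K = 1140 µm.

1140 µm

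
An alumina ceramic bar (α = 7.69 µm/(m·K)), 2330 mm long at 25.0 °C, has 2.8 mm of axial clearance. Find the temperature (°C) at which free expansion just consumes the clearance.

181 °C

α·L₀·ΔT = 2.8 mm ⇒ ΔT = 2.8 / (7.69×10⁻⁶ × 2330.0) = 156.3 K.
T = 25.0 + 156.3 = 181.3 °C.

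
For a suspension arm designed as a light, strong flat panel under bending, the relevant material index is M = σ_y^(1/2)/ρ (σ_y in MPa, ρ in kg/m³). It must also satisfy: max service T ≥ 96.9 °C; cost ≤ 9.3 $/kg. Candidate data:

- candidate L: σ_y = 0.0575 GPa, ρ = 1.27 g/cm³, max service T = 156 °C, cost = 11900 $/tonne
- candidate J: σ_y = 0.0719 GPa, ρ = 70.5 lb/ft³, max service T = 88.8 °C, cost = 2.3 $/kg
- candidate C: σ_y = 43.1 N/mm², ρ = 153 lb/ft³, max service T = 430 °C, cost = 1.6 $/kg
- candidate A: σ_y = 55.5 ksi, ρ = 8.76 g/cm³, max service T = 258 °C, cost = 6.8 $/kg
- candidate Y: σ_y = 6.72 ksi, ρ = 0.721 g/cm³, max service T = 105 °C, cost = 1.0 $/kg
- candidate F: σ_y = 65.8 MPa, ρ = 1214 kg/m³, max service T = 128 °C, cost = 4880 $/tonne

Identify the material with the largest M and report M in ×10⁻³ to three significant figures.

candidate Y, M = 9.44×10⁻³

Screen on constraints: max service T ≥ 96.9 °C; cost ≤ 9.3 $/kg. Survivors: candidate C, candidate A, candidate Y, candidate F.
Putting every candidate on a common basis:
  candidate C: σ_y = 43.10 MPa, ρ = 2451 kg/m³
  candidate A: σ_y = 382.7 MPa, ρ = 8760 kg/m³
  candidate Y: σ_y = 46.33 MPa, ρ = 721.0 kg/m³
  candidate F: σ_y = 65.80 MPa, ρ = 1214 kg/m³
  candidate Y: M = 9.44×10⁻³
  candidate F: M = 6.68×10⁻³
  candidate C: M = 2.68×10⁻³
  candidate A: M = 2.23×10⁻³
The maximum is for candidate Y.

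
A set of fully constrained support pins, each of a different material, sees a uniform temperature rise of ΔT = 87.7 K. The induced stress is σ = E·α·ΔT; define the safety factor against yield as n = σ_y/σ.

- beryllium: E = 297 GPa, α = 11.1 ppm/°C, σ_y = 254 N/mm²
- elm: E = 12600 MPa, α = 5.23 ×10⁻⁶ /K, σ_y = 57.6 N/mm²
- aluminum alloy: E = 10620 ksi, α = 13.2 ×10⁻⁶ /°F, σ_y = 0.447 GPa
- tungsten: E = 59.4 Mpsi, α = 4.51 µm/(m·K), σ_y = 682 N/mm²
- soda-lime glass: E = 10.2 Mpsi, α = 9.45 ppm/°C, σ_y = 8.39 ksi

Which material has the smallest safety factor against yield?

Converting E to GPa, α to ×10⁻⁶/K, σ_y to MPa, then σ and n for each:
  beryllium: E = 297.0, α = 11.1, σ_y = 254.0 → σ = 289 MPa, n = 0.879
  elm: E = 12.60, α = 5.23, σ_y = 57.60 → σ = 5.78 MPa, n = 9.97
  aluminum alloy: E = 73.22, α = 23.8, σ_y = 447.0 → σ = 153 MPa, n = 2.93
  tungsten: E = 409.5, α = 4.51, σ_y = 682.0 → σ = 162 MPa, n = 4.21
  soda-lime glass: E = 70.33, α = 9.45, σ_y = 57.85 → σ = 58.3 MPa, n = 0.992
Beryllium has the lowest safety factor, n = 0.879.

beryllium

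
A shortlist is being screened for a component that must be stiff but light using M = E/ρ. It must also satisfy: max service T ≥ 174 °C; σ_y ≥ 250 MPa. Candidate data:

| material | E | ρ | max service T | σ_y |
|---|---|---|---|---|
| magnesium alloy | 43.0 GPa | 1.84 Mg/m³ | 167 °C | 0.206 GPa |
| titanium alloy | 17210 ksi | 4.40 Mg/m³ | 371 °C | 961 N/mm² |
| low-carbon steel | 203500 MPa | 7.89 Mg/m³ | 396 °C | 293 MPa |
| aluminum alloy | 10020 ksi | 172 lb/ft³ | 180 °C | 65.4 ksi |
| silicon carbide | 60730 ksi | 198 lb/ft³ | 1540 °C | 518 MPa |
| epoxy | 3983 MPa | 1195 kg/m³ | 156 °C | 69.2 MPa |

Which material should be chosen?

silicon carbide

Screen on constraints: max service T ≥ 174 °C; σ_y ≥ 250 MPa. Survivors: titanium alloy, low-carbon steel, aluminum alloy, silicon carbide.
Normalizing units and computing the index:
  titanium alloy: E = 118.7 GPa, ρ = 4400 kg/m³
  low-carbon steel: E = 203.5 GPa, ρ = 7890 kg/m³
  aluminum alloy: E = 69.09 GPa, ρ = 2755 kg/m³
  silicon carbide: E = 418.7 GPa, ρ = 3172 kg/m³
  silicon carbide: M = 132 MN·m/kg
  titanium alloy: M = 27.0 MN·m/kg
  low-carbon steel: M = 25.8 MN·m/kg
  aluminum alloy: M = 25.1 MN·m/kg
The maximum is for silicon carbide.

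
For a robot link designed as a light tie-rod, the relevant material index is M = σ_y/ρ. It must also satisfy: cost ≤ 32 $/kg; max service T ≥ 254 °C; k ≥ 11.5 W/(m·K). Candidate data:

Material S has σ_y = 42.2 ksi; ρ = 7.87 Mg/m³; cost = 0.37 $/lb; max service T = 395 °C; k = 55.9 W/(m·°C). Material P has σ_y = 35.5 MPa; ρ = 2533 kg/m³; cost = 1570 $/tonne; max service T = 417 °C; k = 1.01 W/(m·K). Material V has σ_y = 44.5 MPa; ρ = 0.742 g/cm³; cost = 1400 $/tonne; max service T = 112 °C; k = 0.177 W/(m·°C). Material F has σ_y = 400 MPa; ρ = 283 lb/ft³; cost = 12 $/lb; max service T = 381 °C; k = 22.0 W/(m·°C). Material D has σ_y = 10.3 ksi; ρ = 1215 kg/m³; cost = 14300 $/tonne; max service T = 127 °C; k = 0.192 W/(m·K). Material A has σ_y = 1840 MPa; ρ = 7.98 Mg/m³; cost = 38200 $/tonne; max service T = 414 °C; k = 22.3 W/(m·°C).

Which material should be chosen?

Screen on constraints: cost ≤ 32 $/kg; max service T ≥ 254 °C; k ≥ 11.5 W/(m·K). Survivors: material S, material F.
Putting every candidate on a common basis:
  material S: σ_y = 291.0 MPa, ρ = 7870 kg/m³
  material F: σ_y = 400.0 MPa, ρ = 4533 kg/m³
  material F: M = 88.2 kN·m/kg
  material S: M = 37.0 kN·m/kg
The maximum is for material F.

material F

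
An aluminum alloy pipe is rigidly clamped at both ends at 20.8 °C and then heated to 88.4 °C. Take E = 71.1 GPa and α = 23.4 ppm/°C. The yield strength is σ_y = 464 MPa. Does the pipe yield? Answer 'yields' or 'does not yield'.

ΔT = 67.60 K. Constrained thermal stress σ = E·α·ΔT = 71.10×10³ MPa × 23.4×10⁻⁶ × 67.60 = 112 MPa (compressive).
Compare to σ_y = 464 MPa: σ < σ_y, so it does not yield.

does not yield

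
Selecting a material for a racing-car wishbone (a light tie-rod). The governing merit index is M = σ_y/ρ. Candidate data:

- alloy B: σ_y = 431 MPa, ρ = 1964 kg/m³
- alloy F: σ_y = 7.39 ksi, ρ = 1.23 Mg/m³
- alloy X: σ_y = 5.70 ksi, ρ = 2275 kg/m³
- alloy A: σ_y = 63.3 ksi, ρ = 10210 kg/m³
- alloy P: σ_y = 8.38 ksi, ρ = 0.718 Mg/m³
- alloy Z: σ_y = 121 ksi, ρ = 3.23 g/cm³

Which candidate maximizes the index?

After converting to SI:
  alloy B: σ_y = 431.0 MPa, ρ = 1964 kg/m³
  alloy F: σ_y = 50.95 MPa, ρ = 1230 kg/m³
  alloy X: σ_y = 39.30 MPa, ρ = 2275 kg/m³
  alloy A: σ_y = 436.4 MPa, ρ = 10210 kg/m³
  alloy P: σ_y = 57.78 MPa, ρ = 718.0 kg/m³
  alloy Z: σ_y = 834.3 MPa, ρ = 3230 kg/m³
  alloy Z: M = 258 kN·m/kg
  alloy B: M = 219 kN·m/kg
  alloy P: M = 80.5 kN·m/kg
  alloy A: M = 42.7 kN·m/kg
  alloy F: M = 41.4 kN·m/kg
  alloy X: M = 17.3 kN·m/kg
The maximum is for alloy Z.

alloy Z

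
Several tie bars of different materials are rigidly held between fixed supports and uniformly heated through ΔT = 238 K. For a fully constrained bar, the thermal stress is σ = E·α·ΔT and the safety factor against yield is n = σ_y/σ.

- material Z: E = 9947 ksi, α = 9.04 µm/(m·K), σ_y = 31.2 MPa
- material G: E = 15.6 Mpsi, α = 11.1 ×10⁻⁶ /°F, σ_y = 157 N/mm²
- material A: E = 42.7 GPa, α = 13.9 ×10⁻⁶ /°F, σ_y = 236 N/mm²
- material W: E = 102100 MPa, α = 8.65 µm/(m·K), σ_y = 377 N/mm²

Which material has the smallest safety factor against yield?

material Z

Per material, after unit conversion:
  material Z: E = 68.58, α = 9.04, σ_y = 31.20 → σ = 148 MPa, n = 0.211
  material G: E = 107.6, α = 20.0, σ_y = 157.0 → σ = 511 MPa, n = 0.307
  material A: E = 42.70, α = 25.0, σ_y = 236.0 → σ = 254 MPa, n = 0.928
  material W: E = 102.1, α = 8.65, σ_y = 377.0 → σ = 210 MPa, n = 1.79
Material Z has the lowest safety factor, n = 0.211.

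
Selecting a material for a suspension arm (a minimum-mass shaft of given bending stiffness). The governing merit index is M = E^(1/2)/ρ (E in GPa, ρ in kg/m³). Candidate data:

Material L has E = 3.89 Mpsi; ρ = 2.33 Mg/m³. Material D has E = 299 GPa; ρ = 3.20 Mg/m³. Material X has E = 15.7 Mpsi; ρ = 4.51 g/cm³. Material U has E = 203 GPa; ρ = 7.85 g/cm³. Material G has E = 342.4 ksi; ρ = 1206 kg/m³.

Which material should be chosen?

material D

After converting to SI:
  material L: E = 26.82 GPa, ρ = 2330 kg/m³
  material D: E = 299.0 GPa, ρ = 3200 kg/m³
  material X: E = 108.2 GPa, ρ = 4510 kg/m³
  material U: E = 203.0 GPa, ρ = 7850 kg/m³
  material G: E = 2.361 GPa, ρ = 1206 kg/m³
  material D: M = 5.40×10⁻³
  material X: M = 2.31×10⁻³
  material L: M = 2.22×10⁻³
  material U: M = 1.82×10⁻³
  material G: M = 1.27×10⁻³
Highest index: material D.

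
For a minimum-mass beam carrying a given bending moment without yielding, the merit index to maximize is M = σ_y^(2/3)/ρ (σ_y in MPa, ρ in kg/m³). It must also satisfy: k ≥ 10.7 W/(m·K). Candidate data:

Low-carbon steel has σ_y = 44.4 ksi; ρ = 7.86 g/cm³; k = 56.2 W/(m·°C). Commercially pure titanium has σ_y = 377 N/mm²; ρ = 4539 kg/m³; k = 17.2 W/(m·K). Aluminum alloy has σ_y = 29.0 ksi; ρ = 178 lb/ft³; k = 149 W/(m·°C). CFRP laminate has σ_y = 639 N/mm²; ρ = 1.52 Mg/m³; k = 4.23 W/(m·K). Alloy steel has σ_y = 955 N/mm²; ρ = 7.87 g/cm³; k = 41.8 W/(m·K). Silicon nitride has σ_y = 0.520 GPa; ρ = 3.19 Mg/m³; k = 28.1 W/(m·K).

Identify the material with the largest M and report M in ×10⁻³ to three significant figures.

silicon nitride, M = 20.3×10⁻³

Screen on constraints: k ≥ 10.7 W/(m·K). Survivors: low-carbon steel, commercially pure titanium, aluminum alloy, alloy steel, silicon nitride.
Putting every candidate on a common basis:
  low-carbon steel: σ_y = 306.1 MPa, ρ = 7860 kg/m³
  commercially pure titanium: σ_y = 377.0 MPa, ρ = 4539 kg/m³
  aluminum alloy: σ_y = 199.9 MPa, ρ = 2851 kg/m³
  alloy steel: σ_y = 955.0 MPa, ρ = 7870 kg/m³
  silicon nitride: σ_y = 520.0 MPa, ρ = 3190 kg/m³
  silicon nitride: M = 20.3×10⁻³
  alloy steel: M = 12.3×10⁻³
  aluminum alloy: M = 12.0×10⁻³
  commercially pure titanium: M = 11.5×10⁻³
  low-carbon steel: M = 5.78×10⁻³
The maximum is for silicon nitride.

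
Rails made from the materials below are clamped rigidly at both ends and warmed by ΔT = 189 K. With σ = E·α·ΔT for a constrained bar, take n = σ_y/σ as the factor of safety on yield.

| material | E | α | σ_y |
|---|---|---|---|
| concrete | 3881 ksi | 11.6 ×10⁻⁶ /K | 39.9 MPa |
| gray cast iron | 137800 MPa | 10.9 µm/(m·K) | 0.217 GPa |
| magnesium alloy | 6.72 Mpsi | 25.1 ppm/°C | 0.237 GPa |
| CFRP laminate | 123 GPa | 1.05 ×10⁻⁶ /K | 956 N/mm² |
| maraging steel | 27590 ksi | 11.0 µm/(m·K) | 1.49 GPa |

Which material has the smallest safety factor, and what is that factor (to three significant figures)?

Converting E to GPa, α to ×10⁻⁶/K, σ_y to MPa, then σ and n for each:
  concrete: E = 26.76, α = 11.6, σ_y = 39.90 → σ = 58.7 MPa, n = 0.680
  gray cast iron: E = 137.8, α = 10.9, σ_y = 217.0 → σ = 284 MPa, n = 0.764
  magnesium alloy: E = 46.33, α = 25.1, σ_y = 237.0 → σ = 220 MPa, n = 1.08
  CFRP laminate: E = 123.0, α = 1.05, σ_y = 956.0 → σ = 24.4 MPa, n = 39.2
  maraging steel: E = 190.2, α = 11.0, σ_y = 1490 → σ = 395 MPa, n = 3.77
The minimum is concrete at n = 0.680.

concrete, n = 0.680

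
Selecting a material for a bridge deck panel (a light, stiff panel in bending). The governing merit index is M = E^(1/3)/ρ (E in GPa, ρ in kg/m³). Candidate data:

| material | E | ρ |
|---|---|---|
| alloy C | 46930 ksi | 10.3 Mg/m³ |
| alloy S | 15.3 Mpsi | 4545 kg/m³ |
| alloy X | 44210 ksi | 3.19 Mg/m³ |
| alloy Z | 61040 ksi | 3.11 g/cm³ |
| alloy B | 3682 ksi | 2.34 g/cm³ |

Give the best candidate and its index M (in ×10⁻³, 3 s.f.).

Putting every candidate on a common basis:
  alloy C: E = 323.6 GPa, ρ = 10300 kg/m³
  alloy S: E = 105.5 GPa, ρ = 4545 kg/m³
  alloy X: E = 304.8 GPa, ρ = 3190 kg/m³
  alloy Z: E = 420.9 GPa, ρ = 3110 kg/m³
  alloy B: E = 25.39 GPa, ρ = 2340 kg/m³
  alloy Z: M = 2.41×10⁻³
  alloy X: M = 2.11×10⁻³
  alloy B: M = 1.26×10⁻³
  alloy S: M = 1.04×10⁻³
  alloy C: M = 0.667×10⁻³
Alloy Z has the largest M.

alloy Z, M = 2.41×10⁻³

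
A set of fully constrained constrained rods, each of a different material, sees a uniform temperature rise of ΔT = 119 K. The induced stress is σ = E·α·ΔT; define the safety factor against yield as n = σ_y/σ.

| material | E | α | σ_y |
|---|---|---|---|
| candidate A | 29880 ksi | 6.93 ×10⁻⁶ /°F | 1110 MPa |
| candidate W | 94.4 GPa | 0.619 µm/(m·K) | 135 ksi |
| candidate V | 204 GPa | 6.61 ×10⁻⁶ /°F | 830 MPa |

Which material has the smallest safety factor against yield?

candidate V

With everything in SI (GPa, ×10⁻⁶/K, MPa):
  candidate A: E = 206.0, α = 12.5, σ_y = 1110 → σ = 306 MPa, n = 3.63
  candidate W: E = 94.40, α = 0.619, σ_y = 930.8 → σ = 6.95 MPa, n = 134
  candidate V: E = 204.0, α = 11.9, σ_y = 830.0 → σ = 289 MPa, n = 2.87
Candidate V has the lowest safety factor, n = 2.87.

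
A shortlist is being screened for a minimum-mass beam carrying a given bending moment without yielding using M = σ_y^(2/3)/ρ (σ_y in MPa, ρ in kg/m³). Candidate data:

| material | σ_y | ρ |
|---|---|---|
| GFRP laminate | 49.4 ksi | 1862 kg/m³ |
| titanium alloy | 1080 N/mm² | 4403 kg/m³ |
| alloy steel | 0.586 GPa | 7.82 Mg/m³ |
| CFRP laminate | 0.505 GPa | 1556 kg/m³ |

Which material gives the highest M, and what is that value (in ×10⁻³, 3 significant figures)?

CFRP laminate, M = 40.8×10⁻³

Normalizing units and computing the index:
  GFRP laminate: σ_y = 340.6 MPa, ρ = 1862 kg/m³
  titanium alloy: σ_y = 1080 MPa, ρ = 4403 kg/m³
  alloy steel: σ_y = 586.0 MPa, ρ = 7820 kg/m³
  CFRP laminate: σ_y = 505.0 MPa, ρ = 1556 kg/m³
  CFRP laminate: M = 40.8×10⁻³
  GFRP laminate: M = 26.2×10⁻³
  titanium alloy: M = 23.9×10⁻³
  alloy steel: M = 8.95×10⁻³
CFRP laminate ranks first.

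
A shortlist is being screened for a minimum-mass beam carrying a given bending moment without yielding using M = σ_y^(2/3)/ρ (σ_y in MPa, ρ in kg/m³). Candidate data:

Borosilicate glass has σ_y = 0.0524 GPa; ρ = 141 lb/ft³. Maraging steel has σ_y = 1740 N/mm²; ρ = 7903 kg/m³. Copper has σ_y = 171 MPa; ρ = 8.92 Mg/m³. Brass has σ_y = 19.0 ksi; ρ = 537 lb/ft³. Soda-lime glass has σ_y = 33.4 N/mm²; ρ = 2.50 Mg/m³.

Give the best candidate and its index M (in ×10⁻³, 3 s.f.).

Putting every candidate on a common basis:
  borosilicate glass: σ_y = 52.40 MPa, ρ = 2259 kg/m³
  maraging steel: σ_y = 1740 MPa, ρ = 7903 kg/m³
  copper: σ_y = 171.0 MPa, ρ = 8920 kg/m³
  brass: σ_y = 131.0 MPa, ρ = 8602 kg/m³
  soda-lime glass: σ_y = 33.40 MPa, ρ = 2500 kg/m³
  maraging steel: M = 18.3×10⁻³
  borosilicate glass: M = 6.20×10⁻³
  soda-lime glass: M = 4.15×10⁻³
  copper: M = 3.45×10⁻³
  brass: M = 3.00×10⁻³
The maximum is for maraging steel.

maraging steel, M = 18.3×10⁻³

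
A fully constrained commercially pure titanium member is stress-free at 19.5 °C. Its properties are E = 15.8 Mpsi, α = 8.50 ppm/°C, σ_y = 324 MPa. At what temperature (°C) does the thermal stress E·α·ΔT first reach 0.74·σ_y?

278 °C

E = 15.8 Mpsi = 108.9 GPa.
E·α·ΔT = 239.8 MPa ⇒ ΔT = 239.8 / (108.9×10³ × 8.50×10⁻⁶) = 258.9 K.
T = 19.5 + 258.9 = 278.4 °C.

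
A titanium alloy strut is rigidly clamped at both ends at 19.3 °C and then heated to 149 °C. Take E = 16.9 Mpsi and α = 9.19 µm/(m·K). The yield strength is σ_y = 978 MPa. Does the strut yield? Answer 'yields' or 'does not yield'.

E = 16.9 Mpsi = 116.5 GPa.
ΔT = 129.7 K. Constrained thermal stress σ = E·α·ΔT = 116.5×10³ MPa × 9.19×10⁻⁶ × 129.7 = 139 MPa (compressive).
Compare to σ_y = 978 MPa: σ < σ_y, so it does not yield.

does not yield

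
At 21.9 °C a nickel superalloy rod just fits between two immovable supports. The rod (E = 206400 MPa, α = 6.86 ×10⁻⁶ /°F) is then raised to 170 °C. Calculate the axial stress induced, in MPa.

377 MPa

E = 206400 MPa = 206.4 GPa.
α = 6.86×10⁻⁶/°F × 9/5 = 12.3×10⁻⁶/K.
ΔT = 148.1 K. Constrained thermal stress σ = E·α·ΔT = 206.4×10³ MPa × 12.3×10⁻⁶ × 148.1 = 377 MPa (compressive).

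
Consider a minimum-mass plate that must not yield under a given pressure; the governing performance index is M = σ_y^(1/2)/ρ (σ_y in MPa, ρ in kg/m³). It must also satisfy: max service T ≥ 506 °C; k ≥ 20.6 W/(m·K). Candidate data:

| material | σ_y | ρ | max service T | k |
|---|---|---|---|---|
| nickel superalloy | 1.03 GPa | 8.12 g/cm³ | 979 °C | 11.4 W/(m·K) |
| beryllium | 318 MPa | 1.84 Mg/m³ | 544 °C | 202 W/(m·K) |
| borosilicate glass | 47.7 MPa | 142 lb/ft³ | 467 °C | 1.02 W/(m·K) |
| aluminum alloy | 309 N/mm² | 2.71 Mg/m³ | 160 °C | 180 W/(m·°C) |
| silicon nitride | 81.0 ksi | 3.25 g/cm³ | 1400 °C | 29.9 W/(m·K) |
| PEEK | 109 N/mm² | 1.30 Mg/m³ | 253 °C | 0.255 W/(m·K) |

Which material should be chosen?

Screen on constraints: max service T ≥ 506 °C; k ≥ 20.6 W/(m·K). Survivors: beryllium, silicon nitride.
In SI units:
  beryllium: σ_y = 318.0 MPa, ρ = 1840 kg/m³
  silicon nitride: σ_y = 558.5 MPa, ρ = 3250 kg/m³
  beryllium: M = 9.69×10⁻³
  silicon nitride: M = 7.27×10⁻³
Highest index: beryllium.

beryllium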